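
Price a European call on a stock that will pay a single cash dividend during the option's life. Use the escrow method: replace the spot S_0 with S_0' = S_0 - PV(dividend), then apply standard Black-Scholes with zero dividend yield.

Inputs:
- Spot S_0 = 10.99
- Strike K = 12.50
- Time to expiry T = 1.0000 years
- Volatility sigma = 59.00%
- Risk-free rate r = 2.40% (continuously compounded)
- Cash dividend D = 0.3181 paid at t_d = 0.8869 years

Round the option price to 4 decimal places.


PV(D) = D * exp(-r * t_d) = 0.3181 * 0.97893934 = 0.31140060
S_0' = S_0 - PV(D) = 10.9900 - 0.31140060 = 10.67859940
d1 = (ln(S_0'/K) + (r + sigma^2/2)*T) / (sigma*sqrt(T)) = 0.06875091
d2 = d1 - sigma*sqrt(T) = -0.52124909
exp(-rT) = 0.97628571
N(d1) = 0.52740605; N(d2) = 0.30109663
C = S_0' * N(d1) - K * exp(-rT) * N(d2) = 10.67859940 * 0.52740605 - 12.5000 * 0.97628571 * 0.30109663 = 1.9575

Answer: Price = 1.9575


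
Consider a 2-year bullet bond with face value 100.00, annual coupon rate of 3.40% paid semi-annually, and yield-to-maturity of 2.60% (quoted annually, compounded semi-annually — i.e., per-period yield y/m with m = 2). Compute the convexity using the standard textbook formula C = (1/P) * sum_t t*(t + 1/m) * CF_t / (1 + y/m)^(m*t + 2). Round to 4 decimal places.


Coupon per period c = face * coupon_rate / m = 1.700000
Periods per year m = 2; per-period yield y/m = 0.013000
Number of cashflows N = 4
Cashflows (t years, CF_t, discount factor 1/(1+y/m)^(m*t), PV):
  t = 0.5000: CF_t = 1.700000, DF = 0.987167, PV = 1.678184
  t = 1.0000: CF_t = 1.700000, DF = 0.974498, PV = 1.656647
  t = 1.5000: CF_t = 1.700000, DF = 0.961992, PV = 1.635387
  t = 2.0000: CF_t = 101.700000, DF = 0.949647, PV = 96.579104
Price P = sum_t PV_t = 101.549322
Convexity numerator sum_t t*(t + 1/m) * CF_t / (1+y/m)^(m*t + 2):
  t = 0.5000: term = 0.817694
  t = 1.0000: term = 2.421600
  t = 1.5000: term = 4.781046
  t = 2.0000: term = 470.580888
Convexity = (1/P) * sum = 478.601228 / 101.549322 = 4.712993

Answer: Convexity = 4.7130


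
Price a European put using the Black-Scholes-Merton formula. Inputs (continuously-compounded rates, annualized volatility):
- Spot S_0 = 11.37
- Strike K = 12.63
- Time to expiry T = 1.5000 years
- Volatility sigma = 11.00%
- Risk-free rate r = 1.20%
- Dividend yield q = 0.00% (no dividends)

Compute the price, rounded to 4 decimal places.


d1 = (ln(S/K) + (r - q + 0.5*sigma^2) * T) / (sigma * sqrt(T)) = -0.57913085
d2 = d1 - sigma * sqrt(T) = -0.71385278
exp(-rT) = 0.98216103; exp(-qT) = 1.00000000
P = K * exp(-rT) * N(-d2) - S_0 * exp(-qT) * N(-d1)
N(-d1) = 0.71874956; N(-d2) = 0.76234089
P = 12.6300 * 0.98216103 * 0.76234089 - 11.3700 * 1.00000000 * 0.71874956 = 1.2844

Answer: Price = 1.2844


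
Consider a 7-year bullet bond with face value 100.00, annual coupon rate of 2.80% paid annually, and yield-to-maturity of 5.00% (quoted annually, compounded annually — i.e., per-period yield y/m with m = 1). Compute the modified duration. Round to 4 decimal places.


Answer: Modified duration = 6.1018

Derivation:
Coupon per period c = face * coupon_rate / m = 2.800000
Periods per year m = 1; per-period yield y/m = 0.050000
Number of cashflows N = 7
Cashflows (t years, CF_t, discount factor 1/(1+y/m)^(m*t), PV):
  t = 1.0000: CF_t = 2.800000, DF = 0.952381, PV = 2.666667
  t = 2.0000: CF_t = 2.800000, DF = 0.907029, PV = 2.539683
  t = 3.0000: CF_t = 2.800000, DF = 0.863838, PV = 2.418745
  t = 4.0000: CF_t = 2.800000, DF = 0.822702, PV = 2.303567
  t = 5.0000: CF_t = 2.800000, DF = 0.783526, PV = 2.193873
  t = 6.0000: CF_t = 2.800000, DF = 0.746215, PV = 2.089403
  t = 7.0000: CF_t = 102.800000, DF = 0.710681, PV = 73.058041
Price P = sum_t PV_t = 87.269979
First compute Macaulay numerator sum_t t * PV_t:
  t * PV_t at t = 1.0000: 2.666667
  t * PV_t at t = 2.0000: 5.079365
  t * PV_t at t = 3.0000: 7.256236
  t * PV_t at t = 4.0000: 9.214268
  t * PV_t at t = 5.0000: 10.969366
  t * PV_t at t = 6.0000: 12.536419
  t * PV_t at t = 7.0000: 511.406285
Macaulay duration D = 559.128605 / 87.269979 = 6.406884
Modified duration = D / (1 + y/m) = 6.406884 / (1 + 0.050000) = 6.101794


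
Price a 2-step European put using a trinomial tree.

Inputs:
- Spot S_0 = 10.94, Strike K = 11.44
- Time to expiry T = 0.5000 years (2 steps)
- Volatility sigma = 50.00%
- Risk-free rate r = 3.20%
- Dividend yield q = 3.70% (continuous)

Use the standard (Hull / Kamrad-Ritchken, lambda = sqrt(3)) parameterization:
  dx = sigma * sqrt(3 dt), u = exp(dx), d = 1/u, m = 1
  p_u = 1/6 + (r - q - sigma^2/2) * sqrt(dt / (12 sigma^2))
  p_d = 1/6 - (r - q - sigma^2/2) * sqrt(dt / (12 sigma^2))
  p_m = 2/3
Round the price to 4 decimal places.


Answer: Price = V(0,0) = 1.6894

Derivation:
dt = T/N = 0.250000; dx = sigma*sqrt(3*dt) = 0.433013
u = exp(dx) = 1.541896; d = 1/u = 0.648552
p_u = 0.129139, p_m = 0.666667, p_d = 0.204194
Discount per step: exp(-r*dt) = 0.992032
Stock lattice S(k, j) with j the centered position index:
  k=0: S(0,+0) = 10.9400
  k=1: S(1,-1) = 7.0952; S(1,+0) = 10.9400; S(1,+1) = 16.8683
  k=2: S(2,-2) = 4.6016; S(2,-1) = 7.0952; S(2,+0) = 10.9400; S(2,+1) = 16.8683; S(2,+2) = 26.0092
Terminal payoffs V(N, j) = max(K - S_T, 0):
  V(2,-2) = 6.838417; V(2,-1) = 4.344838; V(2,+0) = 0.500000; V(2,+1) = 0.000000; V(2,+2) = 0.000000
Backward induction: V(k, j) = exp(-r*dt) * [p_u * V(k+1, j+1) + p_m * V(k+1, j) + p_d * V(k+1, j-1)]
  V(1,-1) = exp(-r*dt) * [p_u*0.500000 + p_m*4.344838 + p_d*6.838417] = 4.322774
  V(1,+0) = exp(-r*dt) * [p_u*0.000000 + p_m*0.500000 + p_d*4.344838] = 1.210800
  V(1,+1) = exp(-r*dt) * [p_u*0.000000 + p_m*0.000000 + p_d*0.500000] = 0.101284
  V(0,+0) = exp(-r*dt) * [p_u*0.101284 + p_m*1.210800 + p_d*4.322774] = 1.689397


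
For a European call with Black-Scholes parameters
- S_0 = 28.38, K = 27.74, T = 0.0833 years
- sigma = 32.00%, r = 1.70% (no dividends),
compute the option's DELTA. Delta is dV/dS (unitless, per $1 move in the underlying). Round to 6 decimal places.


d1 = 0.3084784287; d2 = 0.2161208627
phi(d1) = 0.3804053046; exp(-qT) = 1.0000000000; exp(-rT) = 0.9985849022
N(d1) = 0.6211408441
Delta = exp(-qT) * N(d1) = 1.0000000000 * 0.6211408441 = 0.621141

Answer: Delta = 0.621141


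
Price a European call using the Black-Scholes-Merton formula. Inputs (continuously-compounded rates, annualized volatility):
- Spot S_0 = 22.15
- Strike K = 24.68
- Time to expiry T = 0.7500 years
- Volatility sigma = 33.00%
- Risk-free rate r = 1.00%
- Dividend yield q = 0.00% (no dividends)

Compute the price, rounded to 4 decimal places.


Answer: Price = 1.6387

Derivation:
d1 = (ln(S/K) + (r - q + 0.5*sigma^2) * T) / (sigma * sqrt(T)) = -0.20930943
d2 = d1 - sigma * sqrt(T) = -0.49509781
exp(-rT) = 0.99252805; exp(-qT) = 1.00000000
C = S_0 * exp(-qT) * N(d1) - K * exp(-rT) * N(d2)
N(d1) = 0.41710335; N(d2) = 0.31026554
C = 22.1500 * 1.00000000 * 0.41710335 - 24.6800 * 0.99252805 * 0.31026554 = 1.6387


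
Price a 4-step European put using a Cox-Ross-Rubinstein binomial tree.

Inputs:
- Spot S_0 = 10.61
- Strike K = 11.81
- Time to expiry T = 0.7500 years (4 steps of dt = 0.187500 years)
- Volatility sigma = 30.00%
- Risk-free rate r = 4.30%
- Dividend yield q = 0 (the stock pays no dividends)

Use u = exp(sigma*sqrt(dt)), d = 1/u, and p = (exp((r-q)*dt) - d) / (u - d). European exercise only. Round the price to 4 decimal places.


Answer: Price = V(0,0) = 1.6551

Derivation:
dt = T/N = 0.187500
u = exp(sigma*sqrt(dt)) = 1.138719; d = 1/u = 0.878180
p = (exp((r-q)*dt) - d) / (u - d) = 0.498640
Discount per step: exp(-r*dt) = 0.991970
Stock lattice S(k, i) with i counting down-moves:
  k=0: S(0,0) = 10.6100
  k=1: S(1,0) = 12.0818; S(1,1) = 9.3175
  k=2: S(2,0) = 13.7578; S(2,1) = 10.6100; S(2,2) = 8.1824
  k=3: S(3,0) = 15.6662; S(3,1) = 12.0818; S(3,2) = 9.3175; S(3,3) = 7.1856
  k=4: S(4,0) = 17.8394; S(4,1) = 13.7578; S(4,2) = 10.6100; S(4,3) = 8.1824; S(4,4) = 6.3103
Terminal payoffs V(N, i) = max(K - S_T, 0):
  V(4,0) = 0.000000; V(4,1) = 0.000000; V(4,2) = 1.200000; V(4,3) = 3.627569; V(4,4) = 5.499710
Backward induction: V(k, i) = exp(-r*dt) * [p * V(k+1, i) + (1-p) * V(k+1, i+1)].
  V(3,0) = exp(-r*dt) * [p*0.000000 + (1-p)*0.000000] = 0.000000
  V(3,1) = exp(-r*dt) * [p*0.000000 + (1-p)*1.200000] = 0.596801
  V(3,2) = exp(-r*dt) * [p*1.200000 + (1-p)*3.627569] = 2.397676
  V(3,3) = exp(-r*dt) * [p*3.627569 + (1-p)*5.499710] = 4.529518
  V(2,0) = exp(-r*dt) * [p*0.000000 + (1-p)*0.596801] = 0.296809
  V(2,1) = exp(-r*dt) * [p*0.596801 + (1-p)*2.397676] = 1.487645
  V(2,2) = exp(-r*dt) * [p*2.397676 + (1-p)*4.529518] = 3.438660
  V(1,0) = exp(-r*dt) * [p*0.296809 + (1-p)*1.487645] = 0.886668
  V(1,1) = exp(-r*dt) * [p*1.487645 + (1-p)*3.438660] = 2.446004
  V(0,0) = exp(-r*dt) * [p*0.886668 + (1-p)*2.446004] = 1.655059


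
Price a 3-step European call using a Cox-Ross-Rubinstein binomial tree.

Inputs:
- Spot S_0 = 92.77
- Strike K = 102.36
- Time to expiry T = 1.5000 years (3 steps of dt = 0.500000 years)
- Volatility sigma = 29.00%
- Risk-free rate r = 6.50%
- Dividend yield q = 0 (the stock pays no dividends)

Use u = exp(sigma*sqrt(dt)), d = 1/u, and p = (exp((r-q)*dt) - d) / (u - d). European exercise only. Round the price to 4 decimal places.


Answer: Price = V(0,0) = 13.4286

Derivation:
dt = T/N = 0.500000
u = exp(sigma*sqrt(dt)) = 1.227600; d = 1/u = 0.814598
p = (exp((r-q)*dt) - d) / (u - d) = 0.528898
Discount per step: exp(-r*dt) = 0.968022
Stock lattice S(k, i) with i counting down-moves:
  k=0: S(0,0) = 92.7700
  k=1: S(1,0) = 113.8844; S(1,1) = 75.5702
  k=2: S(2,0) = 139.8045; S(2,1) = 92.7700; S(2,2) = 61.5593
  k=3: S(3,0) = 171.6240; S(3,1) = 113.8844; S(3,2) = 75.5702; S(3,3) = 50.1461
Terminal payoffs V(N, i) = max(S_T - K, 0):
  V(3,0) = 69.264030; V(3,1) = 11.524443; V(3,2) = 0.000000; V(3,3) = 0.000000
Backward induction: V(k, i) = exp(-r*dt) * [p * V(k+1, i) + (1-p) * V(k+1, i+1)].
  V(2,0) = exp(-r*dt) * [p*69.264030 + (1-p)*11.524443] = 40.717754
  V(2,1) = exp(-r*dt) * [p*11.524443 + (1-p)*0.000000] = 5.900348
  V(2,2) = exp(-r*dt) * [p*0.000000 + (1-p)*0.000000] = 0.000000
  V(1,0) = exp(-r*dt) * [p*40.717754 + (1-p)*5.900348] = 23.537678
  V(1,1) = exp(-r*dt) * [p*5.900348 + (1-p)*0.000000] = 3.020893
  V(0,0) = exp(-r*dt) * [p*23.537678 + (1-p)*3.020893] = 13.428590


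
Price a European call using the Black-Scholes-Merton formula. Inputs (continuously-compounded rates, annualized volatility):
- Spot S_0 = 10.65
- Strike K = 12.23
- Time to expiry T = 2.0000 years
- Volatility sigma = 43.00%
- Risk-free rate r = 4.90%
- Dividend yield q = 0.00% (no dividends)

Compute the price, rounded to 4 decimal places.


d1 = (ln(S/K) + (r - q + 0.5*sigma^2) * T) / (sigma * sqrt(T)) = 0.23773249
d2 = d1 - sigma * sqrt(T) = -0.37037934
exp(-rT) = 0.90664890; exp(-qT) = 1.00000000
C = S_0 * exp(-qT) * N(d1) - K * exp(-rT) * N(d2)
N(d1) = 0.59395571; N(d2) = 0.35554993
C = 10.6500 * 1.00000000 * 0.59395571 - 12.2300 * 0.90664890 * 0.35554993 = 2.3832

Answer: Price = 2.3832


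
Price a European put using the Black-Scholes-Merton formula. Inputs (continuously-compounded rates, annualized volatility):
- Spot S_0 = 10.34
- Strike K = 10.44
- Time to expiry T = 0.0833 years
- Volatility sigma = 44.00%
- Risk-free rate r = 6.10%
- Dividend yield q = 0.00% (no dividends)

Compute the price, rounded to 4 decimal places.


Answer: Price = 0.5486

Derivation:
d1 = (ln(S/K) + (r - q + 0.5*sigma^2) * T) / (sigma * sqrt(T)) = 0.02771857
d2 = d1 - sigma * sqrt(T) = -0.09927309
exp(-rT) = 0.99493159; exp(-qT) = 1.00000000
P = K * exp(-rT) * N(-d2) - S_0 * exp(-qT) * N(-d1)
N(-d1) = 0.48894331; N(-d2) = 0.53953928
P = 10.4400 * 0.99493159 * 0.53953928 - 10.3400 * 1.00000000 * 0.48894331 = 0.5486


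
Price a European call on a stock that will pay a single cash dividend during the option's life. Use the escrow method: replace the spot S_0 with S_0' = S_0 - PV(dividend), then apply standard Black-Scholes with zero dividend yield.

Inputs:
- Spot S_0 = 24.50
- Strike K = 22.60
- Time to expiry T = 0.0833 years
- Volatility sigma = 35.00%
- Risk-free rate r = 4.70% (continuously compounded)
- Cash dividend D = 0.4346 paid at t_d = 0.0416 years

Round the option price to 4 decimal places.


Answer: Price = 1.9130

Derivation:
PV(D) = D * exp(-r * t_d) = 0.4346 * 0.99804671 = 0.43375110
S_0' = S_0 - PV(D) = 24.5000 - 0.43375110 = 24.06624890
d1 = (ln(S_0'/K) + (r + sigma^2/2)*T) / (sigma*sqrt(T)) = 0.71154723
d2 = d1 - sigma*sqrt(T) = 0.61053114
exp(-rT) = 0.99609255
N(d1) = 0.76162740; N(d2) = 0.72924499
C = S_0' * N(d1) - K * exp(-rT) * N(d2) = 24.06624890 * 0.76162740 - 22.6000 * 0.99609255 * 0.72924499 = 1.9130


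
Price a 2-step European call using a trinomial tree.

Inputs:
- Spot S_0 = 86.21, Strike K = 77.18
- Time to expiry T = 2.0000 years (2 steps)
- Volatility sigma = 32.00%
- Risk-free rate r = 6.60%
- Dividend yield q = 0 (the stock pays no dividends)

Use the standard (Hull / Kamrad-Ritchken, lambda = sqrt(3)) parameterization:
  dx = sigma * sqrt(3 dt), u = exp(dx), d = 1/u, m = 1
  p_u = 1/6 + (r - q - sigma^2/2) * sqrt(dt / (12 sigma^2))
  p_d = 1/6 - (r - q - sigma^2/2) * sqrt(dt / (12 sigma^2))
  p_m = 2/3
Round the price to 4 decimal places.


Answer: Price = V(0,0) = 24.5100

Derivation:
dt = T/N = 1.000000; dx = sigma*sqrt(3*dt) = 0.554256
u = exp(dx) = 1.740646; d = 1/u = 0.574499
p_u = 0.180018, p_m = 0.666667, p_d = 0.153315
Discount per step: exp(-r*dt) = 0.936131
Stock lattice S(k, j) with j the centered position index:
  k=0: S(0,+0) = 86.2100
  k=1: S(1,-1) = 49.5276; S(1,+0) = 86.2100; S(1,+1) = 150.0611
  k=2: S(2,-2) = 28.4536; S(2,-1) = 49.5276; S(2,+0) = 86.2100; S(2,+1) = 150.0611; S(2,+2) = 261.2032
Terminal payoffs V(N, j) = max(S_T - K, 0):
  V(2,-2) = 0.000000; V(2,-1) = 0.000000; V(2,+0) = 9.030000; V(2,+1) = 72.881084; V(2,+2) = 184.023213
Backward induction: V(k, j) = exp(-r*dt) * [p_u * V(k+1, j+1) + p_m * V(k+1, j) + p_d * V(k+1, j-1)]
  V(1,-1) = exp(-r*dt) * [p_u*9.030000 + p_m*0.000000 + p_d*0.000000] = 1.521738
  V(1,+0) = exp(-r*dt) * [p_u*72.881084 + p_m*9.030000 + p_d*0.000000] = 17.917450
  V(1,+1) = exp(-r*dt) * [p_u*184.023213 + p_m*72.881084 + p_d*9.030000] = 77.791818
  V(0,+0) = exp(-r*dt) * [p_u*77.791818 + p_m*17.917450 + p_d*1.521738] = 24.509958


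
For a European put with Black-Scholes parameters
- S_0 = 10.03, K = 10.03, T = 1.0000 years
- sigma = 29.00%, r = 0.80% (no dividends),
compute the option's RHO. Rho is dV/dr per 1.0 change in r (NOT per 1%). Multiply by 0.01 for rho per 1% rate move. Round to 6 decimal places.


Answer: Rho = -5.440046

Derivation:
d1 = 0.1725862069; d2 = -0.1174137931
phi(d1) = 0.3930448574; exp(-qT) = 1.0000000000; exp(-rT) = 0.9920319148
N(-d2) = 0.5467339228
Rho = -K*T*exp(-rT)*N(-d2) = -10.0300 * 1.0000 * 0.9920319148 * 0.5467339228 = -5.440046


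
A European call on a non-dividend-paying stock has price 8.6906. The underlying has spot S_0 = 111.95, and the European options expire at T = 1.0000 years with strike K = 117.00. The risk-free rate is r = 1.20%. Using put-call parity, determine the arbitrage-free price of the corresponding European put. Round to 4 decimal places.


Answer: Put price = 12.3450

Derivation:
Put-call parity: C - P = S_0 * exp(-qT) - K * exp(-rT).
S_0 * exp(-qT) = 111.9500 * 1.00000000 = 111.95000000
K * exp(-rT) = 117.0000 * 0.98807171 = 115.60439040
P = C - S*exp(-qT) + K*exp(-rT)
P = 8.6906 - 111.95000000 + 115.60439040 = 12.3450


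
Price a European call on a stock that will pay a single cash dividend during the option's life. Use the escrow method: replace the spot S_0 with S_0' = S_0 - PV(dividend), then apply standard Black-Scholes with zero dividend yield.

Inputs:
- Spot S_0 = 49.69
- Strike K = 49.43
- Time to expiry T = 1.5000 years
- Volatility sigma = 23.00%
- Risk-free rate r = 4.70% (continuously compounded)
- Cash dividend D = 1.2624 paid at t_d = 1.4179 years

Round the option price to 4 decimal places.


Answer: Price = 6.6068

Derivation:
PV(D) = D * exp(-r * t_d) = 1.2624 * 0.93553072 = 1.18101398
S_0' = S_0 - PV(D) = 49.6900 - 1.18101398 = 48.50898602
d1 = (ln(S_0'/K) + (r + sigma^2/2)*T) / (sigma*sqrt(T)) = 0.32434983
d2 = d1 - sigma*sqrt(T) = 0.04265851
exp(-rT) = 0.93192774
N(d1) = 0.62716340; N(d2) = 0.51701312
C = S_0' * N(d1) - K * exp(-rT) * N(d2) = 48.50898602 * 0.62716340 - 49.4300 * 0.93192774 * 0.51701312 = 6.6068


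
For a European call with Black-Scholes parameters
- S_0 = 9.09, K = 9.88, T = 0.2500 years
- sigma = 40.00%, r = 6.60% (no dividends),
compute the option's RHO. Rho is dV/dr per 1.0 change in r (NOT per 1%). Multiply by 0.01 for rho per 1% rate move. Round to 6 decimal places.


d1 = -0.2341880179; d2 = -0.4341880179
phi(d1) = 0.3881511136; exp(-qT) = 1.0000000000; exp(-rT) = 0.9836353794
N(d2) = 0.3320759567
Rho = K*T*exp(-rT)*N(d2) = 9.8800 * 0.2500 * 0.9836353794 * 0.3320759567 = 0.806805

Answer: Rho = 0.806805


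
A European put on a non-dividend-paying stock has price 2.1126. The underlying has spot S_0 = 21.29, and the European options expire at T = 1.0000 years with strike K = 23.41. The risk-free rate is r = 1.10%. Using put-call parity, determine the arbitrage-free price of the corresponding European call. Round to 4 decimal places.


Put-call parity: C - P = S_0 * exp(-qT) - K * exp(-rT).
S_0 * exp(-qT) = 21.2900 * 1.00000000 = 21.29000000
K * exp(-rT) = 23.4100 * 0.98906028 = 23.15390113
C = P + S*exp(-qT) - K*exp(-rT)
C = 2.1126 + 21.29000000 - 23.15390113 = 0.2487

Answer: Call price = 0.2487


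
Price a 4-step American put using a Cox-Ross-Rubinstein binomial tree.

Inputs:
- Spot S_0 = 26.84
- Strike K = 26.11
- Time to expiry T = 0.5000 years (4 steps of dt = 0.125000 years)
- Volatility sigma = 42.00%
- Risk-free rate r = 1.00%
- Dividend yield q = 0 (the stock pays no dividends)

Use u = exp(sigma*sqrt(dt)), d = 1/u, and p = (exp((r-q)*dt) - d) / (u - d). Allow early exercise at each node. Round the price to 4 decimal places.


Answer: Price = V(0,0) = 2.6453

Derivation:
dt = T/N = 0.125000
u = exp(sigma*sqrt(dt)) = 1.160084; d = 1/u = 0.862007
p = (exp((r-q)*dt) - d) / (u - d) = 0.467141
Discount per step: exp(-r*dt) = 0.998751
Stock lattice S(k, i) with i counting down-moves:
  k=0: S(0,0) = 26.8400
  k=1: S(1,0) = 31.1367; S(1,1) = 23.1363
  k=2: S(2,0) = 36.1211; S(2,1) = 26.8400; S(2,2) = 19.9436
  k=3: S(3,0) = 41.9036; S(3,1) = 31.1367; S(3,2) = 23.1363; S(3,3) = 17.1915
  k=4: S(4,0) = 48.6116; S(4,1) = 36.1211; S(4,2) = 26.8400; S(4,3) = 19.9436; S(4,4) = 14.8192
Terminal payoffs V(N, i) = max(K - S_T, 0):
  V(4,0) = 0.000000; V(4,1) = 0.000000; V(4,2) = 0.000000; V(4,3) = 6.166397; V(4,4) = 11.290800
Backward induction: V(k, i) = exp(-r*dt) * [p * V(k+1, i) + (1-p) * V(k+1, i+1)]; then take max(V_cont, immediate exercise) for American.
  V(3,0) = exp(-r*dt) * [p*0.000000 + (1-p)*0.000000] = 0.000000; exercise = 0.000000; V(3,0) = max -> 0.000000
  V(3,1) = exp(-r*dt) * [p*0.000000 + (1-p)*0.000000] = 0.000000; exercise = 0.000000; V(3,1) = max -> 0.000000
  V(3,2) = exp(-r*dt) * [p*0.000000 + (1-p)*6.166397] = 3.281714; exercise = 2.973745; V(3,2) = max -> 3.281714
  V(3,3) = exp(-r*dt) * [p*6.166397 + (1-p)*11.290800] = 8.885866; exercise = 8.918483; V(3,3) = max -> 8.918483
  V(2,0) = exp(-r*dt) * [p*0.000000 + (1-p)*0.000000] = 0.000000; exercise = 0.000000; V(2,0) = max -> 0.000000
  V(2,1) = exp(-r*dt) * [p*0.000000 + (1-p)*3.281714] = 1.746506; exercise = 0.000000; V(2,1) = max -> 1.746506
  V(2,2) = exp(-r*dt) * [p*3.281714 + (1-p)*8.918483] = 6.277465; exercise = 6.166397; V(2,2) = max -> 6.277465
  V(1,0) = exp(-r*dt) * [p*0.000000 + (1-p)*1.746506] = 0.929479; exercise = 0.000000; V(1,0) = max -> 0.929479
  V(1,1) = exp(-r*dt) * [p*1.746506 + (1-p)*6.277465] = 4.155670; exercise = 2.973745; V(1,1) = max -> 4.155670
  V(0,0) = exp(-r*dt) * [p*0.929479 + (1-p)*4.155670] = 2.645275; exercise = 0.000000; V(0,0) = max -> 2.645275


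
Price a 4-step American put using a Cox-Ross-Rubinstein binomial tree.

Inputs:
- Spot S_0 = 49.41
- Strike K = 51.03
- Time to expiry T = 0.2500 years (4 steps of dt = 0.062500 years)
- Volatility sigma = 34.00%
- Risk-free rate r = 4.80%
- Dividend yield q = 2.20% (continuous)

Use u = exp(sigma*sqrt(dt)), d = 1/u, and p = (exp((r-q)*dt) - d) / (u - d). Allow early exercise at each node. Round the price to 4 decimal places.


Answer: Price = V(0,0) = 4.1626

Derivation:
dt = T/N = 0.062500
u = exp(sigma*sqrt(dt)) = 1.088717; d = 1/u = 0.918512
p = (exp((r-q)*dt) - d) / (u - d) = 0.488318
Discount per step: exp(-r*dt) = 0.997004
Stock lattice S(k, i) with i counting down-moves:
  k=0: S(0,0) = 49.4100
  k=1: S(1,0) = 53.7935; S(1,1) = 45.3837
  k=2: S(2,0) = 58.5659; S(2,1) = 49.4100; S(2,2) = 41.6855
  k=3: S(3,0) = 63.7617; S(3,1) = 53.7935; S(3,2) = 45.3837; S(3,3) = 38.2886
  k=4: S(4,0) = 69.4185; S(4,1) = 58.5659; S(4,2) = 49.4100; S(4,3) = 41.6855; S(4,4) = 35.1686
Terminal payoffs V(N, i) = max(K - S_T, 0):
  V(4,0) = 0.000000; V(4,1) = 0.000000; V(4,2) = 1.620000; V(4,3) = 9.344521; V(4,4) = 15.861428
Backward induction: V(k, i) = exp(-r*dt) * [p * V(k+1, i) + (1-p) * V(k+1, i+1)]; then take max(V_cont, immediate exercise) for American.
  V(3,0) = exp(-r*dt) * [p*0.000000 + (1-p)*0.000000] = 0.000000; exercise = 0.000000; V(3,0) = max -> 0.000000
  V(3,1) = exp(-r*dt) * [p*0.000000 + (1-p)*1.620000] = 0.826442; exercise = 0.000000; V(3,1) = max -> 0.826442
  V(3,2) = exp(-r*dt) * [p*1.620000 + (1-p)*9.344521] = 5.555807; exercise = 5.646308; V(3,2) = max -> 5.646308
  V(3,3) = exp(-r*dt) * [p*9.344521 + (1-p)*15.861428] = 12.641126; exercise = 12.741376; V(3,3) = max -> 12.741376
  V(2,0) = exp(-r*dt) * [p*0.000000 + (1-p)*0.826442] = 0.421609; exercise = 0.000000; V(2,0) = max -> 0.421609
  V(2,1) = exp(-r*dt) * [p*0.826442 + (1-p)*5.646308] = 3.282818; exercise = 1.620000; V(2,1) = max -> 3.282818
  V(2,2) = exp(-r*dt) * [p*5.646308 + (1-p)*12.741376] = 9.248939; exercise = 9.344521; V(2,2) = max -> 9.344521
  V(1,0) = exp(-r*dt) * [p*0.421609 + (1-p)*3.282818] = 1.879990; exercise = 0.000000; V(1,0) = max -> 1.879990
  V(1,1) = exp(-r*dt) * [p*3.282818 + (1-p)*9.344521] = 6.365359; exercise = 5.646308; V(1,1) = max -> 6.365359
  V(0,0) = exp(-r*dt) * [p*1.879990 + (1-p)*6.365359] = 4.162567; exercise = 1.620000; V(0,0) = max -> 4.162567


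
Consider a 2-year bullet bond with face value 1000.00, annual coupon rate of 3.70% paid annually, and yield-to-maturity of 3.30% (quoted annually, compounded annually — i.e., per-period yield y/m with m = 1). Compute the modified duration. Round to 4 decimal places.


Coupon per period c = face * coupon_rate / m = 37.000000
Periods per year m = 1; per-period yield y/m = 0.033000
Number of cashflows N = 2
Cashflows (t years, CF_t, discount factor 1/(1+y/m)^(m*t), PV):
  t = 1.0000: CF_t = 37.000000, DF = 0.968054, PV = 35.818006
  t = 2.0000: CF_t = 1037.000000, DF = 0.937129, PV = 971.802727
Price P = sum_t PV_t = 1007.620733
First compute Macaulay numerator sum_t t * PV_t:
  t * PV_t at t = 1.0000: 35.818006
  t * PV_t at t = 2.0000: 1943.605454
Macaulay duration D = 1979.423460 / 1007.620733 = 1.964453
Modified duration = D / (1 + y/m) = 1.964453 / (1 + 0.033000) = 1.901697

Answer: Modified duration = 1.9017


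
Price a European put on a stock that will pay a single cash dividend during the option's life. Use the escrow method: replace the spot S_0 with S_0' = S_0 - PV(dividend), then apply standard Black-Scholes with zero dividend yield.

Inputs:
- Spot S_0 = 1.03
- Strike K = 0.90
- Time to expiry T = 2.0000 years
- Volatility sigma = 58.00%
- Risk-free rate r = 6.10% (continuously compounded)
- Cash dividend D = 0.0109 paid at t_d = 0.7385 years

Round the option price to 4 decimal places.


PV(D) = D * exp(-r * t_d) = 0.0109 * 0.95595112 = 0.01041987
S_0' = S_0 - PV(D) = 1.0300 - 0.01041987 = 1.01958013
d1 = (ln(S_0'/K) + (r + sigma^2/2)*T) / (sigma*sqrt(T)) = 0.71094884
d2 = d1 - sigma*sqrt(T) = -0.10929503
exp(-rT) = 0.88514837
N(-d1) = 0.23855797; N(-d2) = 0.54351575
P = K * exp(-rT) * N(-d2) - S_0' * N(-d1) = 0.9000 * 0.88514837 * 0.54351575 - 1.01958013 * 0.23855797 = 0.1898

Answer: Price = 0.1898


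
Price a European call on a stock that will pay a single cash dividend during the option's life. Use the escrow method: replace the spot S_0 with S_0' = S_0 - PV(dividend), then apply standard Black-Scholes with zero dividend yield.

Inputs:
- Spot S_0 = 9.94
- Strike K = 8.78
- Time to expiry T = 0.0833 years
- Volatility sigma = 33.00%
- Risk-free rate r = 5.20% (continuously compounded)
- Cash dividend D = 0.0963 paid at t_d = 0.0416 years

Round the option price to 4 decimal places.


PV(D) = D * exp(-r * t_d) = 0.0963 * 0.99783914 = 0.09609191
S_0' = S_0 - PV(D) = 9.9400 - 0.09609191 = 9.84390809
d1 = (ln(S_0'/K) + (r + sigma^2/2)*T) / (sigma*sqrt(T)) = 1.29398188
d2 = d1 - sigma*sqrt(T) = 1.19873814
exp(-rT) = 0.99567777
N(d1) = 0.90216416; N(d2) = 0.88468511
C = S_0' * N(d1) - K * exp(-rT) * N(d2) = 9.84390809 * 0.90216416 - 8.7800 * 0.99567777 * 0.88468511 = 1.1469

Answer: Price = 1.1469


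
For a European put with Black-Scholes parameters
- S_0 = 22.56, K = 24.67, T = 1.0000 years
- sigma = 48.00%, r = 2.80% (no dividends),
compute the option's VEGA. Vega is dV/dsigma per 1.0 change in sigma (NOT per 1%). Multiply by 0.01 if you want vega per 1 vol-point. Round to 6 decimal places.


Answer: Vega = 8.943802

Derivation:
d1 = 0.1120635335; d2 = -0.3679364665
phi(d1) = 0.3964451230; exp(-qT) = 1.0000000000; exp(-rT) = 0.9723883668
Vega = S * exp(-qT) * phi(d1) * sqrt(T) = 22.5600 * 1.0000000000 * 0.3964451230 * 1.0000000000 = 8.943802


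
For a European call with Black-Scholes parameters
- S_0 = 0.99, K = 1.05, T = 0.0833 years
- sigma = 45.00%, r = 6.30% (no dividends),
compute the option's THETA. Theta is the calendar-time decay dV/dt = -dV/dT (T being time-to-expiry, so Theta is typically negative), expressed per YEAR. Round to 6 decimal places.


Answer: Theta = -0.310662

Derivation:
d1 = -0.3476996497; d2 = -0.4775774769
phi(d1) = 0.3755415894; exp(-qT) = 1.0000000000; exp(-rT) = 0.9947658462
Theta = -S*exp(-qT)*phi(d1)*sigma/(2*sqrt(T)) - r*K*exp(-rT)*N(d2) + q*S*exp(-qT)*N(d1)
N(d1) = 0.3640328799; N(d2) = 0.3164754824; sqrt(T) = 0.2886173938
Term 1 = -0.9900 * 1.0000000000 * 0.3755415894 * 0.4500 / (2 * 0.2886173938) = -0.2898366170
Term 2 = -0.0630 * 1.0500 * 0.9947658462 * 0.3164754824 = -0.0208252769
Term 3 = 0 (no dividend yield, q = 0)
Theta = -0.2898366170 + (-0.0208252769) + (0.0000000000) = -0.310662


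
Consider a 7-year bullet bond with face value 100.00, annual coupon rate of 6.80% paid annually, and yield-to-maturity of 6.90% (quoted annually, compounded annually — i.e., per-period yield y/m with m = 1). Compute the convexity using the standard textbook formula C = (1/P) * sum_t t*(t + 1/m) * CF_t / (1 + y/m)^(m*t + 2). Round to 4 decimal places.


Coupon per period c = face * coupon_rate / m = 6.800000
Periods per year m = 1; per-period yield y/m = 0.069000
Number of cashflows N = 7
Cashflows (t years, CF_t, discount factor 1/(1+y/m)^(m*t), PV):
  t = 1.0000: CF_t = 6.800000, DF = 0.935454, PV = 6.361085
  t = 2.0000: CF_t = 6.800000, DF = 0.875074, PV = 5.950501
  t = 3.0000: CF_t = 6.800000, DF = 0.818591, PV = 5.566418
  t = 4.0000: CF_t = 6.800000, DF = 0.765754, PV = 5.207126
  t = 5.0000: CF_t = 6.800000, DF = 0.716327, PV = 4.871025
  t = 6.0000: CF_t = 6.800000, DF = 0.670091, PV = 4.556619
  t = 7.0000: CF_t = 106.800000, DF = 0.626839, PV = 66.946414
Price P = sum_t PV_t = 99.459187
Convexity numerator sum_t t*(t + 1/m) * CF_t / (1+y/m)^(m*t + 2):
  t = 1.0000: term = 11.132836
  t = 2.0000: term = 31.242756
  t = 3.0000: term = 58.452304
  t = 4.0000: term = 91.132373
  t = 5.0000: term = 127.875172
  t = 6.0000: term = 167.469823
  t = 7.0000: term = 3280.650251
Convexity = (1/P) * sum = 3767.955514 / 99.459187 = 37.884439

Answer: Convexity = 37.8844


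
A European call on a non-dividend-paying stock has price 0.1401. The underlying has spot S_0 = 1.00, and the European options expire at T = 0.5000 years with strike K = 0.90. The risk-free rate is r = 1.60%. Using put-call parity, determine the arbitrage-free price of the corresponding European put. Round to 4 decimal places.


Answer: Put price = 0.0329

Derivation:
Put-call parity: C - P = S_0 * exp(-qT) - K * exp(-rT).
S_0 * exp(-qT) = 1.0000 * 1.00000000 = 1.00000000
K * exp(-rT) = 0.9000 * 0.99203191 = 0.89282872
P = C - S*exp(-qT) + K*exp(-rT)
P = 0.1401 - 1.00000000 + 0.89282872 = 0.0329


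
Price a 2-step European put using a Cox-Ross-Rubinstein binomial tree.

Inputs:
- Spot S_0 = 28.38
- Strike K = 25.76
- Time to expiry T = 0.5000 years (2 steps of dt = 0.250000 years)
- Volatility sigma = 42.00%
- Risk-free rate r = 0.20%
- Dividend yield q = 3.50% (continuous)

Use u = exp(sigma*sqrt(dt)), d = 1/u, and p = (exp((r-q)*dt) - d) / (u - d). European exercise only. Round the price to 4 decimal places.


Answer: Price = V(0,0) = 2.3227

Derivation:
dt = T/N = 0.250000
u = exp(sigma*sqrt(dt)) = 1.233678; d = 1/u = 0.810584
p = (exp((r-q)*dt) - d) / (u - d) = 0.428273
Discount per step: exp(-r*dt) = 0.999500
Stock lattice S(k, i) with i counting down-moves:
  k=0: S(0,0) = 28.3800
  k=1: S(1,0) = 35.0118; S(1,1) = 23.0044
  k=2: S(2,0) = 43.1933; S(2,1) = 28.3800; S(2,2) = 18.6470
Terminal payoffs V(N, i) = max(K - S_T, 0):
  V(2,0) = 0.000000; V(2,1) = 0.000000; V(2,2) = 7.113011
Backward induction: V(k, i) = exp(-r*dt) * [p * V(k+1, i) + (1-p) * V(k+1, i+1)].
  V(1,0) = exp(-r*dt) * [p*0.000000 + (1-p)*0.000000] = 0.000000
  V(1,1) = exp(-r*dt) * [p*0.000000 + (1-p)*7.113011] = 4.064667
  V(0,0) = exp(-r*dt) * [p*0.000000 + (1-p)*4.064667] = 2.322718


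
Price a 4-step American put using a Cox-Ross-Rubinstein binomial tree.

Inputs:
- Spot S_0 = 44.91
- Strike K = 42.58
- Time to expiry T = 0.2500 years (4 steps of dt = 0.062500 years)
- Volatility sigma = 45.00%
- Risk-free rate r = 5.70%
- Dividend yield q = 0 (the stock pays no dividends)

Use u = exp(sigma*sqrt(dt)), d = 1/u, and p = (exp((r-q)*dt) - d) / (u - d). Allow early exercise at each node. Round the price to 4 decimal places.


Answer: Price = V(0,0) = 2.7039

Derivation:
dt = T/N = 0.062500
u = exp(sigma*sqrt(dt)) = 1.119072; d = 1/u = 0.893597
p = (exp((r-q)*dt) - d) / (u - d) = 0.487733
Discount per step: exp(-r*dt) = 0.996444
Stock lattice S(k, i) with i counting down-moves:
  k=0: S(0,0) = 44.9100
  k=1: S(1,0) = 50.2575; S(1,1) = 40.1315
  k=2: S(2,0) = 56.2418; S(2,1) = 44.9100; S(2,2) = 35.8614
  k=3: S(3,0) = 62.9387; S(3,1) = 50.2575; S(3,2) = 40.1315; S(3,3) = 32.0456
  k=4: S(4,0) = 70.4329; S(4,1) = 56.2418; S(4,2) = 44.9100; S(4,3) = 35.8614; S(4,4) = 28.6359
Terminal payoffs V(N, i) = max(K - S_T, 0):
  V(4,0) = 0.000000; V(4,1) = 0.000000; V(4,2) = 0.000000; V(4,3) = 6.718637; V(4,4) = 13.944120
Backward induction: V(k, i) = exp(-r*dt) * [p * V(k+1, i) + (1-p) * V(k+1, i+1)]; then take max(V_cont, immediate exercise) for American.
  V(3,0) = exp(-r*dt) * [p*0.000000 + (1-p)*0.000000] = 0.000000; exercise = 0.000000; V(3,0) = max -> 0.000000
  V(3,1) = exp(-r*dt) * [p*0.000000 + (1-p)*0.000000] = 0.000000; exercise = 0.000000; V(3,1) = max -> 0.000000
  V(3,2) = exp(-r*dt) * [p*0.000000 + (1-p)*6.718637] = 3.429498; exercise = 2.448543; V(3,2) = max -> 3.429498
  V(3,3) = exp(-r*dt) * [p*6.718637 + (1-p)*13.944120] = 10.382959; exercise = 10.534381; V(3,3) = max -> 10.534381
  V(2,0) = exp(-r*dt) * [p*0.000000 + (1-p)*0.000000] = 0.000000; exercise = 0.000000; V(2,0) = max -> 0.000000
  V(2,1) = exp(-r*dt) * [p*0.000000 + (1-p)*3.429498] = 1.750572; exercise = 0.000000; V(2,1) = max -> 1.750572
  V(2,2) = exp(-r*dt) * [p*3.429498 + (1-p)*10.534381] = 7.043958; exercise = 6.718637; V(2,2) = max -> 7.043958
  V(1,0) = exp(-r*dt) * [p*0.000000 + (1-p)*1.750572] = 0.893572; exercise = 0.000000; V(1,0) = max -> 0.893572
  V(1,1) = exp(-r*dt) * [p*1.750572 + (1-p)*7.043958] = 4.446331; exercise = 2.448543; V(1,1) = max -> 4.446331
  V(0,0) = exp(-r*dt) * [p*0.893572 + (1-p)*4.446331] = 2.703884; exercise = 0.000000; V(0,0) = max -> 2.703884


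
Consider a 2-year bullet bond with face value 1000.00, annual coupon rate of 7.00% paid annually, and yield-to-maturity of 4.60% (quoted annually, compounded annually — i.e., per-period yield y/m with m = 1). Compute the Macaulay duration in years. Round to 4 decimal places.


Answer: Macaulay duration = 1.9360 years

Derivation:
Coupon per period c = face * coupon_rate / m = 70.000000
Periods per year m = 1; per-period yield y/m = 0.046000
Number of cashflows N = 2
Cashflows (t years, CF_t, discount factor 1/(1+y/m)^(m*t), PV):
  t = 1.0000: CF_t = 70.000000, DF = 0.956023, PV = 66.921606
  t = 2.0000: CF_t = 1070.000000, DF = 0.913980, PV = 977.958461
Price P = sum_t PV_t = 1044.880068
Macaulay numerator sum_t t * PV_t:
  t * PV_t at t = 1.0000: 66.921606
  t * PV_t at t = 2.0000: 1955.916923
Macaulay duration D = (sum_t t * PV_t) / P = 2022.838529 / 1044.880068 = 1.935953


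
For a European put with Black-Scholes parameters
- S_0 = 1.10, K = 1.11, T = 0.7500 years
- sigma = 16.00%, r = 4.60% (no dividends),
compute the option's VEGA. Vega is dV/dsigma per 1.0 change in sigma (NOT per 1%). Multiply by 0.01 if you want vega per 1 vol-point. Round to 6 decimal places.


Answer: Vega = 0.368077

Derivation:
d1 = 0.2529527737; d2 = 0.1143887091
phi(d1) = 0.3863811019; exp(-qT) = 1.0000000000; exp(-rT) = 0.9660883397
Vega = S * exp(-qT) * phi(d1) * sqrt(T) = 1.1000 * 1.0000000000 * 0.3863811019 * 0.8660254038 = 0.368077


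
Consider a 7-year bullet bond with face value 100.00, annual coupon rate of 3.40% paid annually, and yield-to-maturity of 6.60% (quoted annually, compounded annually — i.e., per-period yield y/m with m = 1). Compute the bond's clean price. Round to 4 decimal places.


Coupon per period c = face * coupon_rate / m = 3.400000
Periods per year m = 1; per-period yield y/m = 0.066000
Number of cashflows N = 7
Cashflows (t years, CF_t, discount factor 1/(1+y/m)^(m*t), PV):
  t = 1.0000: CF_t = 3.400000, DF = 0.938086, PV = 3.189493
  t = 2.0000: CF_t = 3.400000, DF = 0.880006, PV = 2.992020
  t = 3.0000: CF_t = 3.400000, DF = 0.825521, PV = 2.806773
  t = 4.0000: CF_t = 3.400000, DF = 0.774410, PV = 2.632995
  t = 5.0000: CF_t = 3.400000, DF = 0.726464, PV = 2.469977
  t = 6.0000: CF_t = 3.400000, DF = 0.681486, PV = 2.317052
  t = 7.0000: CF_t = 103.400000, DF = 0.639292, PV = 66.102838
Price P = sum_t PV_t = 82.511148

Answer: Price = 82.5111


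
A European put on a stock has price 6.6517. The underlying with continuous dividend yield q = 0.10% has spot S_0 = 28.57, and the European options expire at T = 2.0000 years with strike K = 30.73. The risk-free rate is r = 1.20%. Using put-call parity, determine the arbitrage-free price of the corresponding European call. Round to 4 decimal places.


Put-call parity: C - P = S_0 * exp(-qT) - K * exp(-rT).
S_0 * exp(-qT) = 28.5700 * 0.99800200 = 28.51291710
K * exp(-rT) = 30.7300 * 0.97628571 = 30.00125986
C = P + S*exp(-qT) - K*exp(-rT)
C = 6.6517 + 28.51291710 - 30.00125986 = 5.1634

Answer: Call price = 5.1634


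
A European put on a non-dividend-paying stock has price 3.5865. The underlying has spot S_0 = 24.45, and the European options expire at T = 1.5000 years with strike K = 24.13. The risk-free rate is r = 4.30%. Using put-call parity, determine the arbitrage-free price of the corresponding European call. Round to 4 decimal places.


Put-call parity: C - P = S_0 * exp(-qT) - K * exp(-rT).
S_0 * exp(-qT) = 24.4500 * 1.00000000 = 24.45000000
K * exp(-rT) = 24.1300 * 0.93753611 = 22.62274644
C = P + S*exp(-qT) - K*exp(-rT)
C = 3.5865 + 24.45000000 - 22.62274644 = 5.4138

Answer: Call price = 5.4138


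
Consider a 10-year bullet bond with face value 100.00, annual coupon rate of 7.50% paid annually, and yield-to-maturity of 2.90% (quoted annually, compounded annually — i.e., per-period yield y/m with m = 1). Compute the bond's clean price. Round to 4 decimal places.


Answer: Price = 139.4399

Derivation:
Coupon per period c = face * coupon_rate / m = 7.500000
Periods per year m = 1; per-period yield y/m = 0.029000
Number of cashflows N = 10
Cashflows (t years, CF_t, discount factor 1/(1+y/m)^(m*t), PV):
  t = 1.0000: CF_t = 7.500000, DF = 0.971817, PV = 7.288630
  t = 2.0000: CF_t = 7.500000, DF = 0.944429, PV = 7.083216
  t = 3.0000: CF_t = 7.500000, DF = 0.917812, PV = 6.883592
  t = 4.0000: CF_t = 7.500000, DF = 0.891946, PV = 6.689594
  t = 5.0000: CF_t = 7.500000, DF = 0.866808, PV = 6.501063
  t = 6.0000: CF_t = 7.500000, DF = 0.842379, PV = 6.317846
  t = 7.0000: CF_t = 7.500000, DF = 0.818639, PV = 6.139792
  t = 8.0000: CF_t = 7.500000, DF = 0.795567, PV = 5.966756
  t = 9.0000: CF_t = 7.500000, DF = 0.773146, PV = 5.798597
  t = 10.0000: CF_t = 107.500000, DF = 0.751357, PV = 80.770862
Price P = sum_t PV_t = 139.439947


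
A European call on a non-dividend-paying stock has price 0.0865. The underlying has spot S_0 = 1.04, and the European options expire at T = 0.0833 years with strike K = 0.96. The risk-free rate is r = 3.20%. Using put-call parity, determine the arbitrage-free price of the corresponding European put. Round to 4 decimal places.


Put-call parity: C - P = S_0 * exp(-qT) - K * exp(-rT).
S_0 * exp(-qT) = 1.0400 * 1.00000000 = 1.04000000
K * exp(-rT) = 0.9600 * 0.99733795 = 0.95744443
P = C - S*exp(-qT) + K*exp(-rT)
P = 0.0865 - 1.04000000 + 0.95744443 = 0.0039

Answer: Put price = 0.0039


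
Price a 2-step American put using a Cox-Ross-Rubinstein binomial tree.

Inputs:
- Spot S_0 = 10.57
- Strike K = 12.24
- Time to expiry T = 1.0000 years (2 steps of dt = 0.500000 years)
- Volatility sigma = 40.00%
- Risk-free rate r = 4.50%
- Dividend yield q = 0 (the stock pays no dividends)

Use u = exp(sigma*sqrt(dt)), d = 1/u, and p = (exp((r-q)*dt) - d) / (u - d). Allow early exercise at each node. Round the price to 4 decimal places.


Answer: Price = V(0,0) = 2.6148

Derivation:
dt = T/N = 0.500000
u = exp(sigma*sqrt(dt)) = 1.326896; d = 1/u = 0.753638
p = (exp((r-q)*dt) - d) / (u - d) = 0.469451
Discount per step: exp(-r*dt) = 0.977751
Stock lattice S(k, i) with i counting down-moves:
  k=0: S(0,0) = 10.5700
  k=1: S(1,0) = 14.0253; S(1,1) = 7.9660
  k=2: S(2,0) = 18.6101; S(2,1) = 10.5700; S(2,2) = 6.0035
Terminal payoffs V(N, i) = max(K - S_T, 0):
  V(2,0) = 0.000000; V(2,1) = 1.670000; V(2,2) = 6.236550
Backward induction: V(k, i) = exp(-r*dt) * [p * V(k+1, i) + (1-p) * V(k+1, i+1)]; then take max(V_cont, immediate exercise) for American.
  V(1,0) = exp(-r*dt) * [p*0.000000 + (1-p)*1.670000] = 0.866304; exercise = 0.000000; V(1,0) = max -> 0.866304
  V(1,1) = exp(-r*dt) * [p*1.670000 + (1-p)*6.236550] = 4.001718; exercise = 4.274043; V(1,1) = max -> 4.274043
  V(0,0) = exp(-r*dt) * [p*0.866304 + (1-p)*4.274043] = 2.614776; exercise = 1.670000; V(0,0) = max -> 2.614776


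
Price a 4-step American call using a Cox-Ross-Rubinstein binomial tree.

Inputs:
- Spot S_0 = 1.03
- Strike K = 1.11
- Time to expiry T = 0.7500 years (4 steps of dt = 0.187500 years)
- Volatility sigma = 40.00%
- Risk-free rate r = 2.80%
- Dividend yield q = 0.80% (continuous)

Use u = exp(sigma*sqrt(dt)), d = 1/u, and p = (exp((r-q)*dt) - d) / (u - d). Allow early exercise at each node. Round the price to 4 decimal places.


dt = T/N = 0.187500
u = exp(sigma*sqrt(dt)) = 1.189110; d = 1/u = 0.840965
p = (exp((r-q)*dt) - d) / (u - d) = 0.467598
Discount per step: exp(-r*dt) = 0.994764
Stock lattice S(k, i) with i counting down-moves:
  k=0: S(0,0) = 1.0300
  k=1: S(1,0) = 1.2248; S(1,1) = 0.8662
  k=2: S(2,0) = 1.4564; S(2,1) = 1.0300; S(2,2) = 0.7284
  k=3: S(3,0) = 1.7318; S(3,1) = 1.2248; S(3,2) = 0.8662; S(3,3) = 0.6126
  k=4: S(4,0) = 2.0593; S(4,1) = 1.4564; S(4,2) = 1.0300; S(4,3) = 0.7284; S(4,4) = 0.5152
Terminal payoffs V(N, i) = max(S_T - K, 0):
  V(4,0) = 0.949327; V(4,1) = 0.346402; V(4,2) = 0.000000; V(4,3) = 0.000000; V(4,4) = 0.000000
Backward induction: V(k, i) = exp(-r*dt) * [p * V(k+1, i) + (1-p) * V(k+1, i+1)]; then take max(V_cont, immediate exercise) for American.
  V(3,0) = exp(-r*dt) * [p*0.949327 + (1-p)*0.346402] = 0.625038; exercise = 0.621822; V(3,0) = max -> 0.625038
  V(3,1) = exp(-r*dt) * [p*0.346402 + (1-p)*0.000000] = 0.161129; exercise = 0.114783; V(3,1) = max -> 0.161129
  V(3,2) = exp(-r*dt) * [p*0.000000 + (1-p)*0.000000] = 0.000000; exercise = 0.000000; V(3,2) = max -> 0.000000
  V(3,3) = exp(-r*dt) * [p*0.000000 + (1-p)*0.000000] = 0.000000; exercise = 0.000000; V(3,3) = max -> 0.000000
  V(2,0) = exp(-r*dt) * [p*0.625038 + (1-p)*0.161129] = 0.376073; exercise = 0.346402; V(2,0) = max -> 0.376073
  V(2,1) = exp(-r*dt) * [p*0.161129 + (1-p)*0.000000] = 0.074949; exercise = 0.000000; V(2,1) = max -> 0.074949
  V(2,2) = exp(-r*dt) * [p*0.000000 + (1-p)*0.000000] = 0.000000; exercise = 0.000000; V(2,2) = max -> 0.000000
  V(1,0) = exp(-r*dt) * [p*0.376073 + (1-p)*0.074949] = 0.214624; exercise = 0.114783; V(1,0) = max -> 0.214624
  V(1,1) = exp(-r*dt) * [p*0.074949 + (1-p)*0.000000] = 0.034863; exercise = 0.000000; V(1,1) = max -> 0.034863
  V(0,0) = exp(-r*dt) * [p*0.214624 + (1-p)*0.034863] = 0.118296; exercise = 0.000000; V(0,0) = max -> 0.118296

Answer: Price = V(0,0) = 0.1183
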